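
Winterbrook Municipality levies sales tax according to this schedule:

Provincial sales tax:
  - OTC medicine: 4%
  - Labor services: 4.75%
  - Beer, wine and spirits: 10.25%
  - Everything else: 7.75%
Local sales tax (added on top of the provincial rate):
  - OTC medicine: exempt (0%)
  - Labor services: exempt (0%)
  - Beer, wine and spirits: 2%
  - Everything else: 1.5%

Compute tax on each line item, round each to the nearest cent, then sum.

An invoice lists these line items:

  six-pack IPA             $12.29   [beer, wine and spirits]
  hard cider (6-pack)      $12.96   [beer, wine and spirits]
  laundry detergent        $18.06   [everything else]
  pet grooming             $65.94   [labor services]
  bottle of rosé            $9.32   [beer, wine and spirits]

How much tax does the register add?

$9.04

Six-pack IPA $12.29: beer, wine and spirits → 10.25% + 2% local = 12.25% → $1.51
Hard cider (6-pack) $12.96: beer, wine and spirits → 10.25% + 2% local = 12.25% → $1.59
Laundry detergent $18.06: everything else → 7.75% + 1.5% local = 9.25% → $1.67
Pet grooming $65.94: labor services → 4.75% + 0% local = 4.75% → $3.13
Bottle of rosé $9.32: beer, wine and spirits → 10.25% + 2% local = 12.25% → $1.14
Total tax = $1.51 + $1.59 + $1.67 + $3.13 + $1.14 = $9.04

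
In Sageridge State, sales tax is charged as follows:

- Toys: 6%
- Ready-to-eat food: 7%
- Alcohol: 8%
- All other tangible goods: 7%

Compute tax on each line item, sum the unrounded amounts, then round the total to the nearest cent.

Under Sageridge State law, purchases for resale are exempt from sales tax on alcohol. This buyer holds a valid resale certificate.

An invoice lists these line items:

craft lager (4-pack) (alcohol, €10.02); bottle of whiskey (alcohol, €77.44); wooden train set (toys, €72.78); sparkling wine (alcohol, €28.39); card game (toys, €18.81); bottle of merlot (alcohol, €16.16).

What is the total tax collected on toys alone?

Wooden train set €72.78: toys → 6% → €4.3668
Card game €18.81: toys → 6% → €1.1286
Tax on toys: unrounded sum = €5.4954 → €5.50

€5.50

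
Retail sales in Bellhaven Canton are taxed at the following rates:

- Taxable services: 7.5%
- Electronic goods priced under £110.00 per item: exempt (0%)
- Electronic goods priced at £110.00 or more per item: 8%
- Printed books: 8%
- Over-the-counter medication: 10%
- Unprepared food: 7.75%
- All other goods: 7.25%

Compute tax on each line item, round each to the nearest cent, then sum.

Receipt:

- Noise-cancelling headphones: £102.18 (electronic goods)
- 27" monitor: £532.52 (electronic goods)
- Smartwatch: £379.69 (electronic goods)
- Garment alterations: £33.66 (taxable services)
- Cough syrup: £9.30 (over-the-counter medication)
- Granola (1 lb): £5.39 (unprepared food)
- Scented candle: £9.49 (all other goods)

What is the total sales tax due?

Noise-cancelling headphones £102.18: electronic goods, under £110.00 → 0% → £0.00
27" monitor £532.52: electronic goods, £110.00 or more → 8% → £42.60
Smartwatch £379.69: electronic goods, £110.00 or more → 8% → £30.38
Garment alterations £33.66: taxable services → 7.5% → £2.52
Cough syrup £9.30: over-the-counter medication → 10% → £0.93
Granola (1 lb) £5.39: unprepared food → 7.75% → £0.42
Scented candle £9.49: all other goods → 7.25% → £0.69
Total tax = £42.60 + £30.38 + £2.52 + £0.93 + £0.42 + £0.69 = £77.54

£77.54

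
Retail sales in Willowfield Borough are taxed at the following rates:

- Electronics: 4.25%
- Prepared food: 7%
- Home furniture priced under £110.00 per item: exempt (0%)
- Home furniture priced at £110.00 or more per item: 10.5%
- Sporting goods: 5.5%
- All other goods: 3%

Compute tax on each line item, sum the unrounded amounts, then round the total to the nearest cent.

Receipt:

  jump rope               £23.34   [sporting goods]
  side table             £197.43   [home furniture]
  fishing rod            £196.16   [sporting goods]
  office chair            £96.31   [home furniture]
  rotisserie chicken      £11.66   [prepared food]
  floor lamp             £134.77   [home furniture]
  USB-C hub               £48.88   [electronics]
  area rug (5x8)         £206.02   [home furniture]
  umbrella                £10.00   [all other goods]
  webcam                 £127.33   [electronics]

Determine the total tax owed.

£77.19

Jump rope £23.34: sporting goods → 5.5% → £1.2837
Side table £197.43: home furniture, £110.00 or more → 10.5% → £20.73015
Fishing rod £196.16: sporting goods → 5.5% → £10.7888
Office chair £96.31: home furniture, under £110.00 → 0% → £0.00
Rotisserie chicken £11.66: prepared food → 7% → £0.8162
Floor lamp £134.77: home furniture, £110.00 or more → 10.5% → £14.15085
USB-C hub £48.88: electronics → 4.25% → £2.0774
Area rug (5x8) £206.02: home furniture, £110.00 or more → 10.5% → £21.6321
Umbrella £10.00: all other goods → 3% → £0.30
Webcam £127.33: electronics → 4.25% → £5.411525
Unrounded tax sum = £77.190725 → £77.19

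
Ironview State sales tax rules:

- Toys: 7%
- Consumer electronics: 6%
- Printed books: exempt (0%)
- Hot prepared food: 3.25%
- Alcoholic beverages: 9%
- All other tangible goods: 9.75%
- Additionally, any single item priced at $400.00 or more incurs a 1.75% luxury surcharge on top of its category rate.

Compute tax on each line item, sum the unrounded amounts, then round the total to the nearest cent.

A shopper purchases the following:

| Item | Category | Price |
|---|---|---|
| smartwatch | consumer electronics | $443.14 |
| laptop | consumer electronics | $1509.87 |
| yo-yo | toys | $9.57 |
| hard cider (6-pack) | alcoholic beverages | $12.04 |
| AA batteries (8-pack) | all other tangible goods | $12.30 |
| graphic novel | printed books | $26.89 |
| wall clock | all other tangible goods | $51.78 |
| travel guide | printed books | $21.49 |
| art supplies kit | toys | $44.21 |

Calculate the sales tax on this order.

$162.45

Smartwatch $443.14: consumer electronics → 6% + 1.75% surcharge = 7.75% → $34.34335
Laptop $1509.87: consumer electronics → 6% + 1.75% surcharge = 7.75% → $117.014925
Yo-yo $9.57: toys → 7% → $0.6699
Hard cider (6-pack) $12.04: alcoholic beverages → 9% → $1.0836
AA batteries (8-pack) $12.30: all other tangible goods → 9.75% → $1.19925
Graphic novel $26.89: printed books → 0% → $0.00
Wall clock $51.78: all other tangible goods → 9.75% → $5.04855
Travel guide $21.49: printed books → 0% → $0.00
Art supplies kit $44.21: toys → 7% → $3.0947
Unrounded tax sum = $162.454275 → $162.45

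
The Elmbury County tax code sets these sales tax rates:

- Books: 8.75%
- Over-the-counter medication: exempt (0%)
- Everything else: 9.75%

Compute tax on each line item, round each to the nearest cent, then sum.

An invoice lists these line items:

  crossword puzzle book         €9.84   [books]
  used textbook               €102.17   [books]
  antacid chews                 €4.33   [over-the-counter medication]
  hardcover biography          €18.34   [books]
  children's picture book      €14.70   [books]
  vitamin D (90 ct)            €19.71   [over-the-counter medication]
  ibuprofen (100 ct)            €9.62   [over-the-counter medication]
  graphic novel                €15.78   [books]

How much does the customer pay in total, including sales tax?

Crossword puzzle book €9.84: books → 8.75% → €0.86
Used textbook €102.17: books → 8.75% → €8.94
Antacid chews €4.33: over-the-counter medication → 0% → €0.00
Hardcover biography €18.34: books → 8.75% → €1.60
Children's picture book €14.70: books → 8.75% → €1.29
Vitamin D (90 ct) €19.71: over-the-counter medication → 0% → €0.00
Ibuprofen (100 ct) €9.62: over-the-counter medication → 0% → €0.00
Graphic novel €15.78: books → 8.75% → €1.38
Subtotal = €194.49; tax = €14.07; total due = €208.56

€208.56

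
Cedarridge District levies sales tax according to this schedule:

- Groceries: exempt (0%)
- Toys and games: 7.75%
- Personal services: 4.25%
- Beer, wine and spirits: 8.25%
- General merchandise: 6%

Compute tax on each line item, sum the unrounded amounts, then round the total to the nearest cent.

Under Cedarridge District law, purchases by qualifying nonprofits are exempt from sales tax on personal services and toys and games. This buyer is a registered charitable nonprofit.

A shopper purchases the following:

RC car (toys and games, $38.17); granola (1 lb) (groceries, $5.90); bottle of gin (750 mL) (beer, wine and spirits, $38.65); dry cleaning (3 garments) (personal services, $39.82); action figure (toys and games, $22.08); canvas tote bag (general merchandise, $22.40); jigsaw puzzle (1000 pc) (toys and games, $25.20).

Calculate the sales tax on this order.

$4.53

RC car $38.17: toys and games, buyer-exempt → 0% → $0.00
Granola (1 lb) $5.90: groceries → 0% → $0.00
Bottle of gin (750 mL) $38.65: beer, wine and spirits → 8.25% → $3.188625
Dry cleaning (3 garments) $39.82: personal services, buyer-exempt → 0% → $0.00
Action figure $22.08: toys and games, buyer-exempt → 0% → $0.00
Canvas tote bag $22.40: general merchandise → 6% → $1.344
Jigsaw puzzle (1000 pc) $25.20: toys and games, buyer-exempt → 0% → $0.00
Unrounded tax sum = $4.532625 → $4.53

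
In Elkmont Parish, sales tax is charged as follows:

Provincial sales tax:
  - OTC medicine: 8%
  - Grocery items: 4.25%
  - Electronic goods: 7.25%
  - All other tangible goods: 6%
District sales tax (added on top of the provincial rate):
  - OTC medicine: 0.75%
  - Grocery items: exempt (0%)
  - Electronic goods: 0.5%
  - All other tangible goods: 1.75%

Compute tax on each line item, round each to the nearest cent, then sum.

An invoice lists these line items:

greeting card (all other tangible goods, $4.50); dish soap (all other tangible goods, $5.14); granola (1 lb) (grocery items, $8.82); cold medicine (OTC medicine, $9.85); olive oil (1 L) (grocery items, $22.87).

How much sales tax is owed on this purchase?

$2.95

Greeting card $4.50: all other tangible goods → 6% + 1.75% district = 7.75% → $0.35
Dish soap $5.14: all other tangible goods → 6% + 1.75% district = 7.75% → $0.40
Granola (1 lb) $8.82: grocery items → 4.25% + 0% district = 4.25% → $0.37
Cold medicine $9.85: OTC medicine → 8% + 0.75% district = 8.75% → $0.86
Olive oil (1 L) $22.87: grocery items → 4.25% + 0% district = 4.25% → $0.97
Total tax = $0.35 + $0.40 + $0.37 + $0.86 + $0.97 = $2.95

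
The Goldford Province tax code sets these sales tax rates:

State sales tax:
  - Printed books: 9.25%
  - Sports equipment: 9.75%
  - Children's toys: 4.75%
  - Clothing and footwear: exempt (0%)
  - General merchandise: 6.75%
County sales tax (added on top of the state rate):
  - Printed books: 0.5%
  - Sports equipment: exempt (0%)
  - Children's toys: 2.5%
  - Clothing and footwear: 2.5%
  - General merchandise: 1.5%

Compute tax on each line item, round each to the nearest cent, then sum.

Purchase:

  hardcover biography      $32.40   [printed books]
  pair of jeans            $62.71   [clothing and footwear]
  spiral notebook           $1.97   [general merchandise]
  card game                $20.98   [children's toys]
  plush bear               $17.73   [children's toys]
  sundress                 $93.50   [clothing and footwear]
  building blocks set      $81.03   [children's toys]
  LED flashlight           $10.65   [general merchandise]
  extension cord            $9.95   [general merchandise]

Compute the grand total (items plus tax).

Hardcover biography $32.40: printed books → 9.25% + 0.5% county = 9.75% → $3.16
Pair of jeans $62.71: clothing and footwear → 0% + 2.5% county = 2.5% → $1.57
Spiral notebook $1.97: general merchandise → 6.75% + 1.5% county = 8.25% → $0.16
Card game $20.98: children's toys → 4.75% + 2.5% county = 7.25% → $1.52
Plush bear $17.73: children's toys → 4.75% + 2.5% county = 7.25% → $1.29
Sundress $93.50: clothing and footwear → 0% + 2.5% county = 2.5% → $2.34
Building blocks set $81.03: children's toys → 4.75% + 2.5% county = 7.25% → $5.87
LED flashlight $10.65: general merchandise → 6.75% + 1.5% county = 8.25% → $0.88
Extension cord $9.95: general merchandise → 6.75% + 1.5% county = 8.25% → $0.82
Subtotal = $330.92; tax = $17.61; total due = $348.53

$348.53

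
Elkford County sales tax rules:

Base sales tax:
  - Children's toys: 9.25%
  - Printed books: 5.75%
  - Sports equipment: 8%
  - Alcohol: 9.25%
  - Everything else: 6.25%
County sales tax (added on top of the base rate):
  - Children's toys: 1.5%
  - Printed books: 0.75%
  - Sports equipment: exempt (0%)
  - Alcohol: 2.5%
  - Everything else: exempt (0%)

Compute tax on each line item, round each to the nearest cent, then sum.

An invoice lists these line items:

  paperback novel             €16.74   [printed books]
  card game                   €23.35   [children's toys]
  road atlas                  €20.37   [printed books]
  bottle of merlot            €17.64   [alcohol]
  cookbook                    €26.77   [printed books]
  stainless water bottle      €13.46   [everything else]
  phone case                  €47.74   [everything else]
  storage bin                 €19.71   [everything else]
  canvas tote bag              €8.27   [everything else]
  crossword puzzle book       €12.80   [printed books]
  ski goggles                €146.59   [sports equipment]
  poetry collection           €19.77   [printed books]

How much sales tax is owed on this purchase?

€28.15

Paperback novel €16.74: printed books → 5.75% + 0.75% county = 6.5% → €1.09
Card game €23.35: children's toys → 9.25% + 1.5% county = 10.75% → €2.51
Road atlas €20.37: printed books → 5.75% + 0.75% county = 6.5% → €1.32
Bottle of merlot €17.64: alcohol → 9.25% + 2.5% county = 11.75% → €2.07
Cookbook €26.77: printed books → 5.75% + 0.75% county = 6.5% → €1.74
Stainless water bottle €13.46: everything else → 6.25% + 0% county = 6.25% → €0.84
Phone case €47.74: everything else → 6.25% + 0% county = 6.25% → €2.98
Storage bin €19.71: everything else → 6.25% + 0% county = 6.25% → €1.23
Canvas tote bag €8.27: everything else → 6.25% + 0% county = 6.25% → €0.52
Crossword puzzle book €12.80: printed books → 5.75% + 0.75% county = 6.5% → €0.83
Ski goggles €146.59: sports equipment → 8% + 0% county = 8% → €11.73
Poetry collection €19.77: printed books → 5.75% + 0.75% county = 6.5% → €1.29
Total tax = €1.09 + €2.51 + €1.32 + €2.07 + €1.74 + €0.84 + €2.98 + €1.23 + €0.52 + €0.83 + €11.73 + €1.29 = €28.15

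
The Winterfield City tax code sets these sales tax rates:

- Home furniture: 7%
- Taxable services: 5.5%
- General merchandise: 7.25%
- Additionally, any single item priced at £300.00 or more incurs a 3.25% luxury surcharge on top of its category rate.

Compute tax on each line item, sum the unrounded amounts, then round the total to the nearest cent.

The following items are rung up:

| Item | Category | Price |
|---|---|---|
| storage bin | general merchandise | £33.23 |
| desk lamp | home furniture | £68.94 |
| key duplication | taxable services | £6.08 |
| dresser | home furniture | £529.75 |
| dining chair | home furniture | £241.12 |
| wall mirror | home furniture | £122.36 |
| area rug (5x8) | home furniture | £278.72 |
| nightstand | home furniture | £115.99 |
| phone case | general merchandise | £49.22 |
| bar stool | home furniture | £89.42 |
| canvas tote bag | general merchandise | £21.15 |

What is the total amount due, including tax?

Storage bin £33.23: general merchandise → 7.25% → £2.409175
Desk lamp £68.94: home furniture → 7% → £4.8258
Key duplication £6.08: taxable services → 5.5% → £0.3344
Dresser £529.75: home furniture → 7% + 3.25% surcharge = 10.25% → £54.299375
Dining chair £241.12: home furniture → 7% → £16.8784
Wall mirror £122.36: home furniture → 7% → £8.5652
Area rug (5x8) £278.72: home furniture → 7% → £19.5104
Nightstand £115.99: home furniture → 7% → £8.1193
Phone case £49.22: general merchandise → 7.25% → £3.56845
Bar stool £89.42: home furniture → 7% → £6.2594
Canvas tote bag £21.15: general merchandise → 7.25% → £1.533375
Subtotal = £1555.98; unrounded tax = £126.303275 → £126.30; total due = £1682.28

£1682.28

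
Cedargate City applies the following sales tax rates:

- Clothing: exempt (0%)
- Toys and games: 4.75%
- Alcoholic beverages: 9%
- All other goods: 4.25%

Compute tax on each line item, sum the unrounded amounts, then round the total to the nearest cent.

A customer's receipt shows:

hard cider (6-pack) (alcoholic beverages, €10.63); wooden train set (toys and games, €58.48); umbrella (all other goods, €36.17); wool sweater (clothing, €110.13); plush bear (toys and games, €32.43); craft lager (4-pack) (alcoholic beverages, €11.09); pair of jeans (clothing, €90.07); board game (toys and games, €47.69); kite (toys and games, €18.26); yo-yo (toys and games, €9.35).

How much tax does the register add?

Hard cider (6-pack) €10.63: alcoholic beverages → 9% → €0.9567
Wooden train set €58.48: toys and games → 4.75% → €2.7778
Umbrella €36.17: all other goods → 4.25% → €1.537225
Wool sweater €110.13: clothing → 0% → €0.00
Plush bear €32.43: toys and games → 4.75% → €1.540425
Craft lager (4-pack) €11.09: alcoholic beverages → 9% → €0.9981
Pair of jeans €90.07: clothing → 0% → €0.00
Board game €47.69: toys and games → 4.75% → €2.265275
Kite €18.26: toys and games → 4.75% → €0.86735
Yo-yo €9.35: toys and games → 4.75% → €0.444125
Unrounded tax sum = €11.387 → €11.39

€11.39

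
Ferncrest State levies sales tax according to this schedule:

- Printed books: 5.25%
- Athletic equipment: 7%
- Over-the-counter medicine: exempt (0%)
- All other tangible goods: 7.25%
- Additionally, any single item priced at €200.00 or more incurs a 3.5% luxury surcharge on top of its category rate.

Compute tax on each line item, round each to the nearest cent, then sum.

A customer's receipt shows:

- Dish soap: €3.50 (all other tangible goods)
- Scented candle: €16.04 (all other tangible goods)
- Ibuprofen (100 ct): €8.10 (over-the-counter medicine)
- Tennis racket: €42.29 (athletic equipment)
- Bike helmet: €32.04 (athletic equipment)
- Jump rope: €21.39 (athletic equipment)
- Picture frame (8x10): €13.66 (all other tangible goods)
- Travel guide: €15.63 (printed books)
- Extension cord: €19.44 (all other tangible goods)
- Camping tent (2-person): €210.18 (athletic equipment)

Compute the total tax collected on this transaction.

Dish soap €3.50: all other tangible goods → 7.25% → €0.25
Scented candle €16.04: all other tangible goods → 7.25% → €1.16
Ibuprofen (100 ct) €8.10: over-the-counter medicine → 0% → €0.00
Tennis racket €42.29: athletic equipment → 7% → €2.96
Bike helmet €32.04: athletic equipment → 7% → €2.24
Jump rope €21.39: athletic equipment → 7% → €1.50
Picture frame (8x10) €13.66: all other tangible goods → 7.25% → €0.99
Travel guide €15.63: printed books → 5.25% → €0.82
Extension cord €19.44: all other tangible goods → 7.25% → €1.41
Camping tent (2-person) €210.18: athletic equipment → 7% + 3.5% surcharge = 10.5% → €22.07
Total tax = €0.25 + €1.16 + €2.96 + €2.24 + €1.50 + €0.99 + €0.82 + €1.41 + €22.07 = €33.40

€33.40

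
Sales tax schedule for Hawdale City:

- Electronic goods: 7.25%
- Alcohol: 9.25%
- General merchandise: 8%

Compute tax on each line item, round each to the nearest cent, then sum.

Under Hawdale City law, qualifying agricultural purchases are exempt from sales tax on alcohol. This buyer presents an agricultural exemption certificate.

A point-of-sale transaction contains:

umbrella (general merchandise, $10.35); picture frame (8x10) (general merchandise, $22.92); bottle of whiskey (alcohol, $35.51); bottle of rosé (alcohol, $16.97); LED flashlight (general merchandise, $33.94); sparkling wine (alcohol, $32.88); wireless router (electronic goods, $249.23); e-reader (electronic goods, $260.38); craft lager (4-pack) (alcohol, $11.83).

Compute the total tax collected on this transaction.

$42.33

Umbrella $10.35: general merchandise → 8% → $0.83
Picture frame (8x10) $22.92: general merchandise → 8% → $1.83
Bottle of whiskey $35.51: alcohol, buyer-exempt → 0% → $0.00
Bottle of rosé $16.97: alcohol, buyer-exempt → 0% → $0.00
LED flashlight $33.94: general merchandise → 8% → $2.72
Sparkling wine $32.88: alcohol, buyer-exempt → 0% → $0.00
Wireless router $249.23: electronic goods → 7.25% → $18.07
E-reader $260.38: electronic goods → 7.25% → $18.88
Craft lager (4-pack) $11.83: alcohol, buyer-exempt → 0% → $0.00
Total tax = $0.83 + $1.83 + $2.72 + $18.07 + $18.88 = $42.33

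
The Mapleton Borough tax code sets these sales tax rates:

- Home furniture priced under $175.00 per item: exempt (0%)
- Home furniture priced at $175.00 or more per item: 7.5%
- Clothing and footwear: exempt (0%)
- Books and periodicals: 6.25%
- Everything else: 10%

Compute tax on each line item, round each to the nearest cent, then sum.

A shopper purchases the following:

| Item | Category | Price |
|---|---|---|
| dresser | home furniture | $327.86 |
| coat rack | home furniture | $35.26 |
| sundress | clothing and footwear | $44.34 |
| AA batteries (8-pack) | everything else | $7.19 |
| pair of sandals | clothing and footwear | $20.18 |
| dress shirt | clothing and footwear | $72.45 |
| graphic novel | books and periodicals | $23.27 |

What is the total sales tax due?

Dresser $327.86: home furniture, $175.00 or more → 7.5% → $24.59
Coat rack $35.26: home furniture, under $175.00 → 0% → $0.00
Sundress $44.34: clothing and footwear → 0% → $0.00
AA batteries (8-pack) $7.19: everything else → 10% → $0.72
Pair of sandals $20.18: clothing and footwear → 0% → $0.00
Dress shirt $72.45: clothing and footwear → 0% → $0.00
Graphic novel $23.27: books and periodicals → 6.25% → $1.45
Total tax = $24.59 + $0.72 + $1.45 = $26.76

$26.76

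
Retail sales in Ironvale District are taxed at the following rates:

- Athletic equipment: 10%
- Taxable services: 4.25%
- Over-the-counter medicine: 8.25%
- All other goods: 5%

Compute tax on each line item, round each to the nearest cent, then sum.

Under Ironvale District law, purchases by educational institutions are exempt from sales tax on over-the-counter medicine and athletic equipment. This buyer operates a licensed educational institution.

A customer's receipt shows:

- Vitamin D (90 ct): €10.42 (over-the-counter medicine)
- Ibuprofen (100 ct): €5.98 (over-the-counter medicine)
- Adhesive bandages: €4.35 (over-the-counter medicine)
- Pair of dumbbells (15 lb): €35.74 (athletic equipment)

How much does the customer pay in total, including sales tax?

€56.49

Vitamin D (90 ct) €10.42: over-the-counter medicine, buyer-exempt → 0% → €0.00
Ibuprofen (100 ct) €5.98: over-the-counter medicine, buyer-exempt → 0% → €0.00
Adhesive bandages €4.35: over-the-counter medicine, buyer-exempt → 0% → €0.00
Pair of dumbbells (15 lb) €35.74: athletic equipment, buyer-exempt → 0% → €0.00
Subtotal = €56.49; tax = €0.00; total due = €56.49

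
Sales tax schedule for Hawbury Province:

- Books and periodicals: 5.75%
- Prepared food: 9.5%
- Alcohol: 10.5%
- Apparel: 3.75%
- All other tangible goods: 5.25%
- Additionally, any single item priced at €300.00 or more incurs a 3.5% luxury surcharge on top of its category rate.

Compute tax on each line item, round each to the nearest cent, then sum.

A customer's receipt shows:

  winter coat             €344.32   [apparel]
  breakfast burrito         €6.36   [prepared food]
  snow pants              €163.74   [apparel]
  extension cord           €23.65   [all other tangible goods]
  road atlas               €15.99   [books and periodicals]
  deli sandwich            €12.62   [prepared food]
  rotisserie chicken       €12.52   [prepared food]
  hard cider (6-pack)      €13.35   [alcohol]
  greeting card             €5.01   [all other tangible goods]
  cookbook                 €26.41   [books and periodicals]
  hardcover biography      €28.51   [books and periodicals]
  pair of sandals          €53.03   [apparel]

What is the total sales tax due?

€43.06

Winter coat €344.32: apparel → 3.75% + 3.5% surcharge = 7.25% → €24.96
Breakfast burrito €6.36: prepared food → 9.5% → €0.60
Snow pants €163.74: apparel → 3.75% → €6.14
Extension cord €23.65: all other tangible goods → 5.25% → €1.24
Road atlas €15.99: books and periodicals → 5.75% → €0.92
Deli sandwich €12.62: prepared food → 9.5% → €1.20
Rotisserie chicken €12.52: prepared food → 9.5% → €1.19
Hard cider (6-pack) €13.35: alcohol → 10.5% → €1.40
Greeting card €5.01: all other tangible goods → 5.25% → €0.26
Cookbook €26.41: books and periodicals → 5.75% → €1.52
Hardcover biography €28.51: books and periodicals → 5.75% → €1.64
Pair of sandals €53.03: apparel → 3.75% → €1.99
Total tax = €24.96 + €0.60 + €6.14 + €1.24 + €0.92 + €1.20 + €1.19 + €1.40 + €0.26 + €1.52 + €1.64 + €1.99 = €43.06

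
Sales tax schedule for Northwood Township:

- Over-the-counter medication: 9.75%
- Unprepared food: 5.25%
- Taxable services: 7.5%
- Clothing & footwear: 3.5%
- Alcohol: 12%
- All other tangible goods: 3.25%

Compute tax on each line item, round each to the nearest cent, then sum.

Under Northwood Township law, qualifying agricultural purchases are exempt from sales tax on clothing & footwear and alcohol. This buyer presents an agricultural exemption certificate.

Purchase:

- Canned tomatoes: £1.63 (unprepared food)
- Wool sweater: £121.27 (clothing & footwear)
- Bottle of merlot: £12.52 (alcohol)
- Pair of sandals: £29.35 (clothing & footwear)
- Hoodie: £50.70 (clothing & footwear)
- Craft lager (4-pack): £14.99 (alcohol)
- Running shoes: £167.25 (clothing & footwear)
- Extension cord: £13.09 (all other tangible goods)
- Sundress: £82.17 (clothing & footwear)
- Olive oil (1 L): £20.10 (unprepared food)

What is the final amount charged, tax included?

Canned tomatoes £1.63: unprepared food → 5.25% → £0.09
Wool sweater £121.27: clothing & footwear, buyer-exempt → 0% → £0.00
Bottle of merlot £12.52: alcohol, buyer-exempt → 0% → £0.00
Pair of sandals £29.35: clothing & footwear, buyer-exempt → 0% → £0.00
Hoodie £50.70: clothing & footwear, buyer-exempt → 0% → £0.00
Craft lager (4-pack) £14.99: alcohol, buyer-exempt → 0% → £0.00
Running shoes £167.25: clothing & footwear, buyer-exempt → 0% → £0.00
Extension cord £13.09: all other tangible goods → 3.25% → £0.43
Sundress £82.17: clothing & footwear, buyer-exempt → 0% → £0.00
Olive oil (1 L) £20.10: unprepared food → 5.25% → £1.06
Subtotal = £513.07; tax = £1.58; total due = £514.65

£514.65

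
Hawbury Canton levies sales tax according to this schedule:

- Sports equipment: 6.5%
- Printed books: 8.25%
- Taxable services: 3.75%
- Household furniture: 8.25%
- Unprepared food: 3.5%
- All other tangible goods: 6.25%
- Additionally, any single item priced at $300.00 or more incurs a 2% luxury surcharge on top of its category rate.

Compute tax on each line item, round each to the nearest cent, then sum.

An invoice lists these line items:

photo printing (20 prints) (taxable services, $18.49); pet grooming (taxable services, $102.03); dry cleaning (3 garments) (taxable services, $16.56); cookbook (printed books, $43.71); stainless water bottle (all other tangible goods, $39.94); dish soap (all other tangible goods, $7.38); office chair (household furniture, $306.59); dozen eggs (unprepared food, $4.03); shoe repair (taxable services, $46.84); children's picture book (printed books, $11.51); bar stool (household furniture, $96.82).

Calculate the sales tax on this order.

Photo printing (20 prints) $18.49: taxable services → 3.75% → $0.69
Pet grooming $102.03: taxable services → 3.75% → $3.83
Dry cleaning (3 garments) $16.56: taxable services → 3.75% → $0.62
Cookbook $43.71: printed books → 8.25% → $3.61
Stainless water bottle $39.94: all other tangible goods → 6.25% → $2.50
Dish soap $7.38: all other tangible goods → 6.25% → $0.46
Office chair $306.59: household furniture → 8.25% + 2% surcharge = 10.25% → $31.43
Dozen eggs $4.03: unprepared food → 3.5% → $0.14
Shoe repair $46.84: taxable services → 3.75% → $1.76
Children's picture book $11.51: printed books → 8.25% → $0.95
Bar stool $96.82: household furniture → 8.25% → $7.99
Total tax = $0.69 + $3.83 + $0.62 + $3.61 + $2.50 + $0.46 + $31.43 + $0.14 + $1.76 + $0.95 + $7.99 = $53.98

$53.98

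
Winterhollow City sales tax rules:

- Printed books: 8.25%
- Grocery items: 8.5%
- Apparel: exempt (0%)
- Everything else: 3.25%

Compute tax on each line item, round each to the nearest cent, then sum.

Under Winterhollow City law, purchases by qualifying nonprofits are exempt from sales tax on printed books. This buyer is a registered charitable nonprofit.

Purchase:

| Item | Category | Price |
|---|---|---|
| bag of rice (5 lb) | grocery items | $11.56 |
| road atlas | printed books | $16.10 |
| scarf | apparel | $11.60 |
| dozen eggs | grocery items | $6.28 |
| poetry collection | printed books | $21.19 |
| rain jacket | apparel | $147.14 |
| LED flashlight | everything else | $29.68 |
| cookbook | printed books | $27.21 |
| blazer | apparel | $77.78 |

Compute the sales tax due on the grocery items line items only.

Bag of rice (5 lb) $11.56: grocery items → 8.5% → $0.98
Dozen eggs $6.28: grocery items → 8.5% → $0.53
Tax on grocery items = $0.98 + $0.53 = $1.51

$1.51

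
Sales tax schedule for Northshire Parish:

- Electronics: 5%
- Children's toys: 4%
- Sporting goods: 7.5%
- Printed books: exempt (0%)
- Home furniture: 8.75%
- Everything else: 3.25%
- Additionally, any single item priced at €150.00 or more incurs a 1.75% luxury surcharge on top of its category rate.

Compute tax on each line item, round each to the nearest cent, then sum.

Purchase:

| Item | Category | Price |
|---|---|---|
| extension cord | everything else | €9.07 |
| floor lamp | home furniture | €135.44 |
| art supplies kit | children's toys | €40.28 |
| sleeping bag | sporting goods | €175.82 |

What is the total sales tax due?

€30.01

Extension cord €9.07: everything else → 3.25% → €0.29
Floor lamp €135.44: home furniture → 8.75% → €11.85
Art supplies kit €40.28: children's toys → 4% → €1.61
Sleeping bag €175.82: sporting goods → 7.5% + 1.75% surcharge = 9.25% → €16.26
Total tax = €0.29 + €11.85 + €1.61 + €16.26 = €30.01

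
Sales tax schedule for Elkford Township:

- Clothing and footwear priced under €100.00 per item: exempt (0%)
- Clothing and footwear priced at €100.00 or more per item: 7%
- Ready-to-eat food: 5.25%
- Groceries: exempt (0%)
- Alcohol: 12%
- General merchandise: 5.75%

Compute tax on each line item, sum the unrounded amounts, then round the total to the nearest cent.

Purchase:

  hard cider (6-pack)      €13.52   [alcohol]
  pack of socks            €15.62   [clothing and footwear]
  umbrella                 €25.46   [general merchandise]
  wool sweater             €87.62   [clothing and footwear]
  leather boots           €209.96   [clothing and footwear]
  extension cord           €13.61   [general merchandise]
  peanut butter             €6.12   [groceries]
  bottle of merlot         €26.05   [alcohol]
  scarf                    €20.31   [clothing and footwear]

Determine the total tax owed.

€21.69

Hard cider (6-pack) €13.52: alcohol → 12% → €1.6224
Pack of socks €15.62: clothing and footwear, under €100.00 → 0% → €0.00
Umbrella €25.46: general merchandise → 5.75% → €1.46395
Wool sweater €87.62: clothing and footwear, under €100.00 → 0% → €0.00
Leather boots €209.96: clothing and footwear, €100.00 or more → 7% → €14.6972
Extension cord €13.61: general merchandise → 5.75% → €0.782575
Peanut butter €6.12: groceries → 0% → €0.00
Bottle of merlot €26.05: alcohol → 12% → €3.126
Scarf €20.31: clothing and footwear, under €100.00 → 0% → €0.00
Unrounded tax sum = €21.692125 → €21.69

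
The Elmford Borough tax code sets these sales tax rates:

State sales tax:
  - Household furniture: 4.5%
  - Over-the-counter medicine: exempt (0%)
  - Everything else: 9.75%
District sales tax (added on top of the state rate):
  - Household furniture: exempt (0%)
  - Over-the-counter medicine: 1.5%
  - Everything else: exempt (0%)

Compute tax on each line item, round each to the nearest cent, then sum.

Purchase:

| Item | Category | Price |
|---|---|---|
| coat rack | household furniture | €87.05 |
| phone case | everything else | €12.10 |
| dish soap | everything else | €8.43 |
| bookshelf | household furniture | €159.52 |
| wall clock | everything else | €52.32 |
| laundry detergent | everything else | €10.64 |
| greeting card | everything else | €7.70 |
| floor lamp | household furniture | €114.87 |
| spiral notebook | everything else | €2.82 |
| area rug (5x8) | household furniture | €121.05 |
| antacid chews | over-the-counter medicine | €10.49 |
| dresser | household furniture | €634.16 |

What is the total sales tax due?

Coat rack €87.05: household furniture → 4.5% + 0% district = 4.5% → €3.92
Phone case €12.10: everything else → 9.75% + 0% district = 9.75% → €1.18
Dish soap €8.43: everything else → 9.75% + 0% district = 9.75% → €0.82
Bookshelf €159.52: household furniture → 4.5% + 0% district = 4.5% → €7.18
Wall clock €52.32: everything else → 9.75% + 0% district = 9.75% → €5.10
Laundry detergent €10.64: everything else → 9.75% + 0% district = 9.75% → €1.04
Greeting card €7.70: everything else → 9.75% + 0% district = 9.75% → €0.75
Floor lamp €114.87: household furniture → 4.5% + 0% district = 4.5% → €5.17
Spiral notebook €2.82: everything else → 9.75% + 0% district = 9.75% → €0.27
Area rug (5x8) €121.05: household furniture → 4.5% + 0% district = 4.5% → €5.45
Antacid chews €10.49: over-the-counter medicine → 0% + 1.5% district = 1.5% → €0.16
Dresser €634.16: household furniture → 4.5% + 0% district = 4.5% → €28.54
Total tax = €3.92 + €1.18 + €0.82 + €7.18 + €5.10 + €1.04 + €0.75 + €5.17 + €0.27 + €5.45 + €0.16 + €28.54 = €59.58

€59.58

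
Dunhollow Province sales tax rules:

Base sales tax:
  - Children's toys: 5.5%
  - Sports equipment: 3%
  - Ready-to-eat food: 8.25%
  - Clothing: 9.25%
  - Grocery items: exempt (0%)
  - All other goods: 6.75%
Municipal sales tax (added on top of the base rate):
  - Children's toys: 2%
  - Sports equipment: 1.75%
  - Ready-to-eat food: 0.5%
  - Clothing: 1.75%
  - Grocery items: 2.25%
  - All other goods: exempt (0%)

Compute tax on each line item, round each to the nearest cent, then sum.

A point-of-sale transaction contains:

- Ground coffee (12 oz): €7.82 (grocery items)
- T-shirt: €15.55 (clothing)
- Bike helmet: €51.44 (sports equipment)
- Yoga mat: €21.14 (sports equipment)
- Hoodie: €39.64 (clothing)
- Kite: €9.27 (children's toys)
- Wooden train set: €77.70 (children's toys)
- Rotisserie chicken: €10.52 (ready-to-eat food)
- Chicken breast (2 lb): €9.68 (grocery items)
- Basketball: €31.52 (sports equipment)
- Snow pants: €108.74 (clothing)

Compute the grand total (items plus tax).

€413.84

Ground coffee (12 oz) €7.82: grocery items → 0% + 2.25% municipal = 2.25% → €0.18
T-shirt €15.55: clothing → 9.25% + 1.75% municipal = 11% → €1.71
Bike helmet €51.44: sports equipment → 3% + 1.75% municipal = 4.75% → €2.44
Yoga mat €21.14: sports equipment → 3% + 1.75% municipal = 4.75% → €1.00
Hoodie €39.64: clothing → 9.25% + 1.75% municipal = 11% → €4.36
Kite €9.27: children's toys → 5.5% + 2% municipal = 7.5% → €0.70
Wooden train set €77.70: children's toys → 5.5% + 2% municipal = 7.5% → €5.83
Rotisserie chicken €10.52: ready-to-eat food → 8.25% + 0.5% municipal = 8.75% → €0.92
Chicken breast (2 lb) €9.68: grocery items → 0% + 2.25% municipal = 2.25% → €0.22
Basketball €31.52: sports equipment → 3% + 1.75% municipal = 4.75% → €1.50
Snow pants €108.74: clothing → 9.25% + 1.75% municipal = 11% → €11.96
Subtotal = €383.02; tax = €30.82; total due = €413.84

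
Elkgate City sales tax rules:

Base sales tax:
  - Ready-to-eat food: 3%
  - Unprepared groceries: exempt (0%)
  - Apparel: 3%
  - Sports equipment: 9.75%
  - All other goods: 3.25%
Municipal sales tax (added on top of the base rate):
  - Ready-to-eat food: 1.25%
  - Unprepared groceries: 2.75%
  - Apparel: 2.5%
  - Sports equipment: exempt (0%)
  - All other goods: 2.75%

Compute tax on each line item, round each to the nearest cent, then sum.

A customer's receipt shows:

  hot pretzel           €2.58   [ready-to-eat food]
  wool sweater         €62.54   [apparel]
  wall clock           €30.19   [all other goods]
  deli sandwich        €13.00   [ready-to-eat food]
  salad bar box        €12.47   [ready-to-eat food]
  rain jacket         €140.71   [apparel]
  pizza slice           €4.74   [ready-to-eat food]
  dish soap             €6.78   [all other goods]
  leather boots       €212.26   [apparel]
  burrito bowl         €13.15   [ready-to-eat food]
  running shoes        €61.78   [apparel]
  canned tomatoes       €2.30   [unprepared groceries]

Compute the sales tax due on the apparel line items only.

€26.25

Wool sweater €62.54: apparel → 3% + 2.5% municipal = 5.5% → €3.44
Rain jacket €140.71: apparel → 3% + 2.5% municipal = 5.5% → €7.74
Leather boots €212.26: apparel → 3% + 2.5% municipal = 5.5% → €11.67
Running shoes €61.78: apparel → 3% + 2.5% municipal = 5.5% → €3.40
Tax on apparel = €3.44 + €7.74 + €11.67 + €3.40 = €26.25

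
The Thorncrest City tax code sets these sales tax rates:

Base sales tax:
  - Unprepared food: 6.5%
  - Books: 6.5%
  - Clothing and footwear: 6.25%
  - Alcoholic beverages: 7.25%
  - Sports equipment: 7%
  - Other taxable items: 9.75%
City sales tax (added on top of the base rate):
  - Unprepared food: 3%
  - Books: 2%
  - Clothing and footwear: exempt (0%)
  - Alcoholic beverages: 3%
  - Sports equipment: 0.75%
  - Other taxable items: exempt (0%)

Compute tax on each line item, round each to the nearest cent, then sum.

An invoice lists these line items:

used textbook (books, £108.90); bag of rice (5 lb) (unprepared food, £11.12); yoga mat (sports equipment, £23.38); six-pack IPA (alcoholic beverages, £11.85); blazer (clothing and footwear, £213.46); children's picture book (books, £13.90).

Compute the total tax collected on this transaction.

£27.86

Used textbook £108.90: books → 6.5% + 2% city = 8.5% → £9.26
Bag of rice (5 lb) £11.12: unprepared food → 6.5% + 3% city = 9.5% → £1.06
Yoga mat £23.38: sports equipment → 7% + 0.75% city = 7.75% → £1.81
Six-pack IPA £11.85: alcoholic beverages → 7.25% + 3% city = 10.25% → £1.21
Blazer £213.46: clothing and footwear → 6.25% + 0% city = 6.25% → £13.34
Children's picture book £13.90: books → 6.5% + 2% city = 8.5% → £1.18
Total tax = £9.26 + £1.06 + £1.81 + £1.21 + £13.34 + £1.18 = £27.86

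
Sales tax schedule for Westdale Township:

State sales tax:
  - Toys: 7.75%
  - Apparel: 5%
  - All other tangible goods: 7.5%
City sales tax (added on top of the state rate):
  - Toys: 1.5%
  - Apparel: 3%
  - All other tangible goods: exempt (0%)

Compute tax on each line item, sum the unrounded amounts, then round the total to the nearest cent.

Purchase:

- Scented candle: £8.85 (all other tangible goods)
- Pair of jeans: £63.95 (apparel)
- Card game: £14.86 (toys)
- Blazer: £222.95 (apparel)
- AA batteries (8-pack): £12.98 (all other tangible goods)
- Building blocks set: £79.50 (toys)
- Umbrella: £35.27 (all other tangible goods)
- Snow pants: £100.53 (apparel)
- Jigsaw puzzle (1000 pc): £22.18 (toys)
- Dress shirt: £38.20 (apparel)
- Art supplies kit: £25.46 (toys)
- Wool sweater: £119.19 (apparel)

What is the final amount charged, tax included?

Scented candle £8.85: all other tangible goods → 7.5% + 0% city = 7.5% → £0.66375
Pair of jeans £63.95: apparel → 5% + 3% city = 8% → £5.116
Card game £14.86: toys → 7.75% + 1.5% city = 9.25% → £1.37455
Blazer £222.95: apparel → 5% + 3% city = 8% → £17.836
AA batteries (8-pack) £12.98: all other tangible goods → 7.5% + 0% city = 7.5% → £0.9735
Building blocks set £79.50: toys → 7.75% + 1.5% city = 9.25% → £7.35375
Umbrella £35.27: all other tangible goods → 7.5% + 0% city = 7.5% → £2.64525
Snow pants £100.53: apparel → 5% + 3% city = 8% → £8.0424
Jigsaw puzzle (1000 pc) £22.18: toys → 7.75% + 1.5% city = 9.25% → £2.05165
Dress shirt £38.20: apparel → 5% + 3% city = 8% → £3.056
Art supplies kit £25.46: toys → 7.75% + 1.5% city = 9.25% → £2.35505
Wool sweater £119.19: apparel → 5% + 3% city = 8% → £9.5352
Subtotal = £743.92; unrounded tax = £61.0031 → £61.00; total due = £804.92

£804.92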